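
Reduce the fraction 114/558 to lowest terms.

19/93

114 = 2 × 3 × 19
558 = 2 × 3^2 × 31
gcd(114, 558) = 2 × 3 = 6.
Divide numerator and denominator by 6: 114/558 = 19/93.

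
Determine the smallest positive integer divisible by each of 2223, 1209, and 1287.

758043

2223 = 3^2 × 13 × 19
1209 = 3 × 13 × 31
1287 = 3^2 × 11 × 13
LCM(2223, 1209, 1287) = 3^2 × 11 × 13 × 19 × 31 = 758043.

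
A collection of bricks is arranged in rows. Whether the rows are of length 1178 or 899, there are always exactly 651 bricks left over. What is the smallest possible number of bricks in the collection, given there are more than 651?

34813

N − 651 must be a common multiple of 1178 and 899.
1178 = 2 × 19 × 31
899 = 29 × 31
LCM(1178, 899) = 2 × 19 × 29 × 31 = 34162.
Smallest N > 651 is LCM + 651 = 34162 + 651 = 34813.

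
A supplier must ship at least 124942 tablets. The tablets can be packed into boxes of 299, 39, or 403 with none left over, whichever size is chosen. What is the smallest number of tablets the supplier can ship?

139035

The number of tablets must be a common multiple of 299, 39, and 403, so a multiple of their LCM.
299 = 13 × 23
39 = 3 × 13
403 = 13 × 31
LCM(299, 39, 403) = 3 × 13 × 23 × 31 = 27807.
Smallest multiple of 27807 that is ≥ 124942: ⌈124942/27807⌉ × 27807 = 5 × 27807 = 139035.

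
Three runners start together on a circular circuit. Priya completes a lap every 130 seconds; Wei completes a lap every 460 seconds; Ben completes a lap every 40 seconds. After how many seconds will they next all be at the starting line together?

The first simultaneous occurrence is after LCM of the individual periods.
130 = 2 × 5 × 13
460 = 2^2 × 5 × 23
40 = 2^3 × 5
LCM(130, 460, 40) = 2^3 × 5 × 13 × 23 = 11960.

11960 seconds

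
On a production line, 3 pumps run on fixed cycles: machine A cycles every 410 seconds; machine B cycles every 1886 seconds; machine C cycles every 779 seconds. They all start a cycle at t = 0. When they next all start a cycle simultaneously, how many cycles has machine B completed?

95 cycles

They are all back at their starting positions together after one LCM of the periods.
410 = 2 × 5 × 41
1886 = 2 × 23 × 41
779 = 19 × 41
LCM(410, 1886, 779) = 2 × 5 × 19 × 23 × 41 = 179170.
Cycles for period 1886: 179170 / 1886 = 95.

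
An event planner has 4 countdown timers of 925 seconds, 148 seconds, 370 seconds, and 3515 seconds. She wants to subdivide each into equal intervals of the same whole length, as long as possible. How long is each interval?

The interval must divide each timer length; the longest such is the gcd.
925 = 5^2 × 37
148 = 2^2 × 37
370 = 2 × 5 × 37
3515 = 5 × 19 × 37
gcd(925, 148, 370, 3515) = 37.

37 seconds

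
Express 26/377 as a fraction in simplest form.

2/29

26 = 2 × 13
377 = 13 × 29
gcd(26, 377) = 13.
Divide numerator and denominator by 13: 26/377 = 2/29.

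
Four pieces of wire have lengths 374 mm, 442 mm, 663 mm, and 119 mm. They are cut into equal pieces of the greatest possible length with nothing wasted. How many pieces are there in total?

94

Piece length = gcd(374, 442, 663, 119).
374 = 2 × 11 × 17
442 = 2 × 13 × 17
663 = 3 × 13 × 17
119 = 7 × 17
gcd(374, 442, 663, 119) = 17.
Total pieces = 374/17 + 442/17 + 663/17 + 119/17 = 22 + 26 + 39 + 7 = 94.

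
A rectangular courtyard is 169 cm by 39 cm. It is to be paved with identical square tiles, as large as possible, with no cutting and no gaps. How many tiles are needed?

39

Tile side = gcd(169, 39).
169 = 13^2
39 = 3 × 13
gcd(169, 39) = 13.
Tiles: (169/13) × (39/13) = 13 × 3 = 39.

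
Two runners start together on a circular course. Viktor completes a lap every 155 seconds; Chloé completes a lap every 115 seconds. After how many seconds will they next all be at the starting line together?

We need the least common multiple of the intervals.
155 = 5 × 31
115 = 5 × 23
LCM(155, 115) = 5 × 23 × 31 = 3565.

3565 seconds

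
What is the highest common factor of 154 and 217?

7

154 = 2 × 7 × 11
217 = 7 × 31
gcd(154, 217) = 7.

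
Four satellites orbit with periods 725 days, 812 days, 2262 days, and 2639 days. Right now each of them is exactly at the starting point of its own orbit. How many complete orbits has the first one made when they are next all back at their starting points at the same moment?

All finish a whole number of cycles simultaneously at t = LCM of the periods.
725 = 5^2 × 29
812 = 2^2 × 7 × 29
2262 = 2 × 3 × 13 × 29
2639 = 7 × 13 × 29
LCM(725, 812, 2262, 2639) = 2^2 × 3 × 5^2 × 7 × 13 × 29 = 791700.
Orbits for period 725: 791700 / 725 = 1092.

1092 orbits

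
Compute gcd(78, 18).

6

78 = 2 × 3 × 13
18 = 2 × 3^2
gcd(78, 18) = 2 × 3 = 6.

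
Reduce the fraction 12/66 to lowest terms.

2/11

12 = 2^2 × 3
66 = 2 × 3 × 11
gcd(12, 66) = 2 × 3 = 6.
Divide numerator and denominator by 6: 12/66 = 2/11.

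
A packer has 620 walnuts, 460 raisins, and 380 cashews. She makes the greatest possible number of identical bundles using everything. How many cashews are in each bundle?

19

Number of bundles = gcd(620, 460, 380).
620 = 2^2 × 5 × 31
460 = 2^2 × 5 × 23
380 = 2^2 × 5 × 19
gcd(620, 460, 380) = 2^2 × 5 = 20.
cashews per bundle = 380 / 20 = 19.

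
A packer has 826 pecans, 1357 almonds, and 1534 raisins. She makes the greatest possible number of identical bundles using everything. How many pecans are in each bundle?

14

Number of bundles = gcd(826, 1357, 1534).
826 = 2 × 7 × 59
1357 = 23 × 59
1534 = 2 × 13 × 59
gcd(826, 1357, 1534) = 59.
pecans per bundle = 826 / 59 = 14.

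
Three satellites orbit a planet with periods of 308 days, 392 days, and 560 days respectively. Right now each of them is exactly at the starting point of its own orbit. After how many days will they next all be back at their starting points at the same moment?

43120 days

We need the least common multiple of the intervals.
308 = 2^2 × 7 × 11
392 = 2^3 × 7^2
560 = 2^4 × 5 × 7
LCM(308, 392, 560) = 2^4 × 5 × 7^2 × 11 = 43120.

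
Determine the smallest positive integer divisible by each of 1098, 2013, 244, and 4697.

169092

1098 = 2 × 3^2 × 61
2013 = 3 × 11 × 61
244 = 2^2 × 61
4697 = 7 × 11 × 61
LCM(1098, 2013, 244, 4697) = 2^2 × 3^2 × 7 × 11 × 61 = 169092.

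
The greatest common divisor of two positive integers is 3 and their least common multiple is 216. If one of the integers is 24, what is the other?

27

For two integers, gcd × lcm = product, so the other is (3 × 216) / 24 = 648 / 24 = 27.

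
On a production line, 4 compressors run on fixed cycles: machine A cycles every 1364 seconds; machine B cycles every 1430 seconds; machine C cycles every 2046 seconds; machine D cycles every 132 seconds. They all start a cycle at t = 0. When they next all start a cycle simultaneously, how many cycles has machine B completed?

The first common completion time is the LCM of the periods.
1364 = 2^2 × 11 × 31
1430 = 2 × 5 × 11 × 13
2046 = 2 × 3 × 11 × 31
132 = 2^2 × 3 × 11
LCM(1364, 1430, 2046, 132) = 2^2 × 3 × 5 × 11 × 13 × 31 = 265980.
Cycles for period 1430: 265980 / 1430 = 186.

186 cycles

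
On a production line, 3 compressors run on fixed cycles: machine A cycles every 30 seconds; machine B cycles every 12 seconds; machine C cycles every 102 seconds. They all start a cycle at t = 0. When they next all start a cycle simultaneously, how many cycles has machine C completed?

10 cycles

The first common completion time is the LCM of the periods.
30 = 2 × 3 × 5
12 = 2^2 × 3
102 = 2 × 3 × 17
LCM(30, 12, 102) = 2^2 × 3 × 5 × 17 = 1020.
Cycles for period 102: 1020 / 102 = 10.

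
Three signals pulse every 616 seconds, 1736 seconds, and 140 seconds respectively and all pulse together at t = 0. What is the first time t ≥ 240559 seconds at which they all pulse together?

286440 seconds

Joint pulses occur at multiples of LCM(616, 1736, 140).
616 = 2^3 × 7 × 11
1736 = 2^3 × 7 × 31
140 = 2^2 × 5 × 7
LCM(616, 1736, 140) = 2^3 × 5 × 7 × 11 × 31 = 95480.
Smallest multiple of 95480 that is ≥ 240559: ⌈240559/95480⌉ × 95480 = 3 × 95480 = 286440.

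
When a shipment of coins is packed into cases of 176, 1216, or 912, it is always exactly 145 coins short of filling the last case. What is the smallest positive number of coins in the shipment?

Being 145 short of a full case of size k means N ≡ −145 (mod k), i.e. N + 145 is a multiple of each size.
176 = 2^4 × 11
1216 = 2^6 × 19
912 = 2^4 × 3 × 19
LCM(176, 1216, 912) = 2^6 × 3 × 11 × 19 = 40128.
Smallest positive N is 40128 − 145 = 39983.

39983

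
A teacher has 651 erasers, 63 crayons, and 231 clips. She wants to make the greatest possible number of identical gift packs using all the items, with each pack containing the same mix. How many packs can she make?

The pack count must divide each quantity, so the greatest is gcd(651, 63, 231).
651 = 3 × 7 × 31
63 = 3^2 × 7
231 = 3 × 7 × 11
gcd(651, 63, 231) = 3 × 7 = 21.

21 packs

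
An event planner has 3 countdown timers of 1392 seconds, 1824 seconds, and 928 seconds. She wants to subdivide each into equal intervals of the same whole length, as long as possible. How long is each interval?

16 seconds

The interval must divide each timer length; the longest such is the gcd.
1392 = 2^4 × 3 × 29
1824 = 2^5 × 3 × 19
928 = 2^5 × 29
gcd(1392, 1824, 928) = 2^4 = 16.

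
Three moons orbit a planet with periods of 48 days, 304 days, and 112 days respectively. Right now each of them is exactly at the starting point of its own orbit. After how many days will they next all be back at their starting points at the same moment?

6384 days

The first simultaneous occurrence is after LCM of the individual periods.
48 = 2^4 × 3
304 = 2^4 × 19
112 = 2^4 × 7
LCM(48, 304, 112) = 2^4 × 3 × 7 × 19 = 6384.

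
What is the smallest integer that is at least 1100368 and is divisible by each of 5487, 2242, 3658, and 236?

The integer must be a common multiple of 5487, 2242, 3658, and 236, so a multiple of their LCM.
5487 = 3 × 31 × 59
2242 = 2 × 19 × 59
3658 = 2 × 31 × 59
236 = 2^2 × 59
LCM(5487, 2242, 3658, 236) = 2^2 × 3 × 19 × 31 × 59 = 417012.
Smallest multiple of 417012 that is ≥ 1100368: ⌈1100368/417012⌉ × 417012 = 3 × 417012 = 1251036.

1251036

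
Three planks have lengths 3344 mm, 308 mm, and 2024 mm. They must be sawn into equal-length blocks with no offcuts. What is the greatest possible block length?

The block length must divide every plank, so the greatest is gcd(3344, 308, 2024).
3344 = 2^4 × 11 × 19
308 = 2^2 × 7 × 11
2024 = 2^3 × 11 × 23
gcd(3344, 308, 2024) = 2^2 × 11 = 44.

44 mm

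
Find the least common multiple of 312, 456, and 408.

312 = 2^3 × 3 × 13
456 = 2^3 × 3 × 19
408 = 2^3 × 3 × 17
LCM(312, 456, 408) = 2^3 × 3 × 13 × 17 × 19 = 100776.

100776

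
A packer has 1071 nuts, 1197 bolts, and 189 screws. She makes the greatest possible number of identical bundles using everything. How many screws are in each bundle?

3

Number of bundles = gcd(1071, 1197, 189).
1071 = 3^2 × 7 × 17
1197 = 3^2 × 7 × 19
189 = 3^3 × 7
gcd(1071, 1197, 189) = 3^2 × 7 = 63.
screws per bundle = 189 / 63 = 3.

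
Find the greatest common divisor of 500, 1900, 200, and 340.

20

500 = 2^2 × 5^3
1900 = 2^2 × 5^2 × 19
200 = 2^3 × 5^2
340 = 2^2 × 5 × 17
gcd(500, 1900, 200, 340) = 2^2 × 5 = 20.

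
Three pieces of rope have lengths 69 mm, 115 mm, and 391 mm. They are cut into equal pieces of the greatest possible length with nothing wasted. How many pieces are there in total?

Piece length = gcd(69, 115, 391).
69 = 3 × 23
115 = 5 × 23
391 = 17 × 23
gcd(69, 115, 391) = 23.
Total pieces = 69/23 + 115/23 + 391/23 = 3 + 5 + 17 = 25.

25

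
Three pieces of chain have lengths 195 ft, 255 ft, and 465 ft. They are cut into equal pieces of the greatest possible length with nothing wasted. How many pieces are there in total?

Piece length = gcd(195, 255, 465).
195 = 3 × 5 × 13
255 = 3 × 5 × 17
465 = 3 × 5 × 31
gcd(195, 255, 465) = 3 × 5 = 15.
Total pieces = 195/15 + 255/15 + 465/15 = 13 + 17 + 31 = 61.

61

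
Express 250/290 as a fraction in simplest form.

250 = 2 × 5^3
290 = 2 × 5 × 29
gcd(250, 290) = 2 × 5 = 10.
Divide numerator and denominator by 10: 250/290 = 25/29.

25/29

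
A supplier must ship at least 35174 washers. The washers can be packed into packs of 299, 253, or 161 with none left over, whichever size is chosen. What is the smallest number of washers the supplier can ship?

46046

The number of washers must be a common multiple of 299, 253, and 161, so a multiple of their LCM.
299 = 13 × 23
253 = 11 × 23
161 = 7 × 23
LCM(299, 253, 161) = 7 × 11 × 13 × 23 = 23023.
Smallest multiple of 23023 that is ≥ 35174: ⌈35174/23023⌉ × 23023 = 2 × 23023 = 46046.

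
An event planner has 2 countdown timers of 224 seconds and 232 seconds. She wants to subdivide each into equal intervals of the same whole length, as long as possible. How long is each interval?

8 seconds

The interval must divide each timer length; the longest such is the gcd.
224 = 2^5 × 7
232 = 2^3 × 29
gcd(224, 232) = 2^3 = 8.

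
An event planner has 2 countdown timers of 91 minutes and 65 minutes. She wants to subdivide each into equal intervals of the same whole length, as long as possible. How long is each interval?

13 minutes

The interval must divide each timer length; the longest such is the gcd.
91 = 7 × 13
65 = 5 × 13
gcd(91, 65) = 13.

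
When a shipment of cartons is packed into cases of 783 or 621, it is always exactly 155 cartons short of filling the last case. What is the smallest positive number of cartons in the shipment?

17854

Being 155 short of a full case of size k means N ≡ −155 (mod k), i.e. N + 155 is a multiple of each size.
783 = 3^3 × 29
621 = 3^3 × 23
LCM(783, 621) = 3^3 × 23 × 29 = 18009.
Smallest positive N is 18009 − 155 = 17854.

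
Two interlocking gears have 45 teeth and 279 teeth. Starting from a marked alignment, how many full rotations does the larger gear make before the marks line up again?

5 rotations

The first common completion time is the LCM of the periods.
45 = 3^2 × 5
279 = 3^2 × 31
LCM(45, 279) = 3^2 × 5 × 31 = 1395.
Rotations for period 279: 1395 / 279 = 5.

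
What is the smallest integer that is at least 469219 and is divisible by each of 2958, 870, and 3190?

The integer must be a common multiple of 2958, 870, and 3190, so a multiple of their LCM.
2958 = 2 × 3 × 17 × 29
870 = 2 × 3 × 5 × 29
3190 = 2 × 5 × 11 × 29
LCM(2958, 870, 3190) = 2 × 3 × 5 × 11 × 17 × 29 = 162690.
Smallest multiple of 162690 that is ≥ 469219: ⌈469219/162690⌉ × 162690 = 3 × 162690 = 488070.

488070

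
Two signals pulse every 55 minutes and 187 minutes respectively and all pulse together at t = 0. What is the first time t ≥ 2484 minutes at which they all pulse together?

Joint pulses occur at multiples of LCM(55, 187).
55 = 5 × 11
187 = 11 × 17
LCM(55, 187) = 5 × 11 × 17 = 935.
Smallest multiple of 935 that is ≥ 2484: ⌈2484/935⌉ × 935 = 3 × 935 = 2805.

2805 minutes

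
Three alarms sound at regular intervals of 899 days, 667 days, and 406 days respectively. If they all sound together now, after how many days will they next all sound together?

The first simultaneous occurrence is after LCM of the individual periods.
899 = 29 × 31
667 = 23 × 29
406 = 2 × 7 × 29
LCM(899, 667, 406) = 2 × 7 × 23 × 29 × 31 = 289478.

289478 days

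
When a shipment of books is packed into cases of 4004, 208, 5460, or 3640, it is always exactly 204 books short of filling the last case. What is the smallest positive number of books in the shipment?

240036

Being 204 short of a full case of size k means N ≡ −204 (mod k), i.e. N + 204 is a multiple of each size.
4004 = 2^2 × 7 × 11 × 13
208 = 2^4 × 13
5460 = 2^2 × 3 × 5 × 7 × 13
3640 = 2^3 × 5 × 7 × 13
LCM(4004, 208, 5460, 3640) = 2^4 × 3 × 5 × 7 × 11 × 13 = 240240.
Smallest positive N is 240240 − 204 = 240036.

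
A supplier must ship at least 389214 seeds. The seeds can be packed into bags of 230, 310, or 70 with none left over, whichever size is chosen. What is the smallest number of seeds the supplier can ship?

The number of seeds must be a common multiple of 230, 310, and 70, so a multiple of their LCM.
230 = 2 × 5 × 23
310 = 2 × 5 × 31
70 = 2 × 5 × 7
LCM(230, 310, 70) = 2 × 5 × 7 × 23 × 31 = 49910.
Smallest multiple of 49910 that is ≥ 389214: ⌈389214/49910⌉ × 49910 = 8 × 49910 = 399280.

399280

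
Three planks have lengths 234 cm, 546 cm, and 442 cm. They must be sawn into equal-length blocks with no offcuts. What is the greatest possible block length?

26 cm

The block length must divide every plank, so the greatest is gcd(234, 546, 442).
234 = 2 × 3^2 × 13
546 = 2 × 3 × 7 × 13
442 = 2 × 13 × 17
gcd(234, 546, 442) = 2 × 13 = 26.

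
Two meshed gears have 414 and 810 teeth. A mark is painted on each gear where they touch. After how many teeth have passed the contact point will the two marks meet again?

We need the least common multiple of the intervals.
414 = 2 × 3^2 × 23
810 = 2 × 3^4 × 5
LCM(414, 810) = 2 × 3^4 × 5 × 23 = 18630.

18630 teeth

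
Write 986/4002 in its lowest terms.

17/69

986 = 2 × 17 × 29
4002 = 2 × 3 × 23 × 29
gcd(986, 4002) = 2 × 29 = 58.
Divide numerator and denominator by 58: 986/4002 = 17/69.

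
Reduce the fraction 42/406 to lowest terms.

42 = 2 × 3 × 7
406 = 2 × 7 × 29
gcd(42, 406) = 2 × 7 = 14.
Divide numerator and denominator by 14: 42/406 = 3/29.

3/29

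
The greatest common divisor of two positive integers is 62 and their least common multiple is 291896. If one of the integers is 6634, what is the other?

2728

For two integers, gcd × lcm = product, so the other is (62 × 291896) / 6634 = 18097552 / 6634 = 2728.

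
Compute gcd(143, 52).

143 = 11 × 13
52 = 2^2 × 13
gcd(143, 52) = 13.

13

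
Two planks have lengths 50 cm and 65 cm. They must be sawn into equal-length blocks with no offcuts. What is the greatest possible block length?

By the Euclidean algorithm:
65 = 1 × 50 + 15
50 = 3 × 15 + 5
15 = 3 × 5 + 0
gcd(50, 65) = 5.

5 cm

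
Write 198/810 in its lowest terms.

198 = 2 × 3^2 × 11
810 = 2 × 3^4 × 5
gcd(198, 810) = 2 × 3^2 = 18.
Divide numerator and denominator by 18: 198/810 = 11/45.

11/45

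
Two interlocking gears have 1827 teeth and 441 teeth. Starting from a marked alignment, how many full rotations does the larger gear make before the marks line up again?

7 rotations

They are all back at their starting positions together after one LCM of the periods.
1827 = 3^2 × 7 × 29
441 = 3^2 × 7^2
LCM(1827, 441) = 3^2 × 7^2 × 29 = 12789.
Rotations for period 1827: 12789 / 1827 = 7.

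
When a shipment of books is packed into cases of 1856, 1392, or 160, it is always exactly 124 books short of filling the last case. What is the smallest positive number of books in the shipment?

Being 124 short of a full case of size k means N ≡ −124 (mod k), i.e. N + 124 is a multiple of each size.
1856 = 2^6 × 29
1392 = 2^4 × 3 × 29
160 = 2^5 × 5
LCM(1856, 1392, 160) = 2^6 × 3 × 5 × 29 = 27840.
Smallest positive N is 27840 − 124 = 27716.

27716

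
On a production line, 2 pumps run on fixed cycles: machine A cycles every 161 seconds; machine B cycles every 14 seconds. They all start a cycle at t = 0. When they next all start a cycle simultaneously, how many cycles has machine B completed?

23 cycles

The first common completion time is the LCM of the periods.
161 = 7 × 23
14 = 2 × 7
LCM(161, 14) = 2 × 7 × 23 = 322.
Cycles for period 14: 322 / 14 = 23.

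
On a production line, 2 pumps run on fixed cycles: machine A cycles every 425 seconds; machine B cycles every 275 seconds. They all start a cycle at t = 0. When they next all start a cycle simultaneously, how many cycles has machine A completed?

11 cycles

The first common completion time is the LCM of the periods.
425 = 5^2 × 17
275 = 5^2 × 11
LCM(425, 275) = 5^2 × 11 × 17 = 4675.
Cycles for period 425: 4675 / 425 = 11.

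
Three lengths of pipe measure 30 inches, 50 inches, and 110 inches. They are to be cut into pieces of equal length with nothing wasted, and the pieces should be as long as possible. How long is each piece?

10 inches

Each piece length must divide every original length, so the longest possible is gcd(30, 50, 110).
30 = 2 × 3 × 5
50 = 2 × 5^2
110 = 2 × 5 × 11
gcd(30, 50, 110) = 2 × 5 = 10.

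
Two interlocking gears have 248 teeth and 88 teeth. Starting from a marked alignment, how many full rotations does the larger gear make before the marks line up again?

11 rotations

The first common completion time is the LCM of the periods.
248 = 2^3 × 31
88 = 2^3 × 11
LCM(248, 88) = 2^3 × 11 × 31 = 2728.
Rotations for period 248: 2728 / 248 = 11.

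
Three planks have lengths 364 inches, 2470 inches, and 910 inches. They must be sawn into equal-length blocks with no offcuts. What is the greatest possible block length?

26 inches

This is the greatest common divisor of 364, 2470, and 910.
364 = 2^2 × 7 × 13
2470 = 2 × 5 × 13 × 19
910 = 2 × 5 × 7 × 13
gcd(364, 2470, 910) = 2 × 13 = 26.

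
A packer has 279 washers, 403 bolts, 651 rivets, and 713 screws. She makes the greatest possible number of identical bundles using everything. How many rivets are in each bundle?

21

Number of bundles = gcd(279, 403, 651, 713).
279 = 3^2 × 31
403 = 13 × 31
651 = 3 × 7 × 31
713 = 23 × 31
gcd(279, 403, 651, 713) = 31.
rivets per bundle = 651 / 31 = 21.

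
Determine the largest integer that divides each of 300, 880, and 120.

20

300 = 2^2 × 3 × 5^2
880 = 2^4 × 5 × 11
120 = 2^3 × 3 × 5
gcd(300, 880, 120) = 2^2 × 5 = 20.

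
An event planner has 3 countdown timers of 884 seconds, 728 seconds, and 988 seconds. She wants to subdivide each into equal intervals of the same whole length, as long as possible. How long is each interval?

The interval must divide each timer length; the longest such is the gcd.
884 = 2^2 × 13 × 17
728 = 2^3 × 7 × 13
988 = 2^2 × 13 × 19
gcd(884, 728, 988) = 2^2 × 13 = 52.

52 seconds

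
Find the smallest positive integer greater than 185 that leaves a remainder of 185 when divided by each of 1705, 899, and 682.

N − 185 must be a common multiple of 1705, 899, and 682.
1705 = 5 × 11 × 31
899 = 29 × 31
682 = 2 × 11 × 31
LCM(1705, 899, 682) = 2 × 5 × 11 × 29 × 31 = 98890.
Smallest N > 185 is LCM + 185 = 98890 + 185 = 99075.

99075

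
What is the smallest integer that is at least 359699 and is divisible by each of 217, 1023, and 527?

365211

The integer must be a common multiple of 217, 1023, and 527, so a multiple of their LCM.
217 = 7 × 31
1023 = 3 × 11 × 31
527 = 17 × 31
LCM(217, 1023, 527) = 3 × 7 × 11 × 17 × 31 = 121737.
Smallest multiple of 121737 that is ≥ 359699: ⌈359699/121737⌉ × 121737 = 3 × 121737 = 365211.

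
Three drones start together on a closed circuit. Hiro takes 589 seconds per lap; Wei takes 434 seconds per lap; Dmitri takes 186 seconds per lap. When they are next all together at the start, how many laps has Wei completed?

The first common completion time is the LCM of the periods.
589 = 19 × 31
434 = 2 × 7 × 31
186 = 2 × 3 × 31
LCM(589, 434, 186) = 2 × 3 × 7 × 19 × 31 = 24738.
Laps for period 434: 24738 / 434 = 57.

57 laps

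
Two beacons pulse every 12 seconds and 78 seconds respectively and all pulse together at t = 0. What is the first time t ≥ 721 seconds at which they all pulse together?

780 seconds

Joint pulses occur at multiples of LCM(12, 78).
12 = 2^2 × 3
78 = 2 × 3 × 13
LCM(12, 78) = 2^2 × 3 × 13 = 156.
Smallest multiple of 156 that is ≥ 721: ⌈721/156⌉ × 156 = 5 × 156 = 780.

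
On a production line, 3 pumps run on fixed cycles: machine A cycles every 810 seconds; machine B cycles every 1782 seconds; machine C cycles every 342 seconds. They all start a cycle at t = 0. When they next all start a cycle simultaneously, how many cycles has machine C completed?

495 cycles

All finish a whole number of cycles simultaneously at t = LCM of the periods.
810 = 2 × 3^4 × 5
1782 = 2 × 3^4 × 11
342 = 2 × 3^2 × 19
LCM(810, 1782, 342) = 2 × 3^4 × 5 × 11 × 19 = 169290.
Cycles for period 342: 169290 / 342 = 495.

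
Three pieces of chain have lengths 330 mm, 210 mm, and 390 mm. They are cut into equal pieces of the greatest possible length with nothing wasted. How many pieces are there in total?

Piece length = gcd(330, 210, 390).
330 = 2 × 3 × 5 × 11
210 = 2 × 3 × 5 × 7
390 = 2 × 3 × 5 × 13
gcd(330, 210, 390) = 2 × 3 × 5 = 30.
Total pieces = 330/30 + 210/30 + 390/30 = 11 + 7 + 13 = 31.

31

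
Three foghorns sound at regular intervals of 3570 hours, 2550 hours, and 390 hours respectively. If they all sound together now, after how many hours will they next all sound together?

We need the least common multiple of the intervals.
3570 = 2 × 3 × 5 × 7 × 17
2550 = 2 × 3 × 5^2 × 17
390 = 2 × 3 × 5 × 13
LCM(3570, 2550, 390) = 2 × 3 × 5^2 × 7 × 13 × 17 = 232050.

232050 hours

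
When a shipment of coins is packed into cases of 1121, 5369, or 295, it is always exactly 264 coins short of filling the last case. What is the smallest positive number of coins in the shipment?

Being 264 short of a full case of size k means N ≡ −264 (mod k), i.e. N + 264 is a multiple of each size.
1121 = 19 × 59
5369 = 7 × 13 × 59
295 = 5 × 59
LCM(1121, 5369, 295) = 5 × 7 × 13 × 19 × 59 = 510055.
Smallest positive N is 510055 − 264 = 509791.

509791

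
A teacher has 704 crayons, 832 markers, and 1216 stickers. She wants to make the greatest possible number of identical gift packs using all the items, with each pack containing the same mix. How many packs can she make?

64 packs

The pack count must divide each quantity, so the greatest is gcd(704, 832, 1216).
704 = 2^6 × 11
832 = 2^6 × 13
1216 = 2^6 × 19
gcd(704, 832, 1216) = 2^6 = 64.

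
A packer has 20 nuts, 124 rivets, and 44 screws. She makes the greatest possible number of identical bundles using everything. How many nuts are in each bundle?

5

Number of bundles = gcd(20, 124, 44).
20 = 2^2 × 5
124 = 2^2 × 31
44 = 2^2 × 11
gcd(20, 124, 44) = 2^2 = 4.
nuts per bundle = 20 / 4 = 5.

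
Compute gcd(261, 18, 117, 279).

261 = 3^2 × 29
18 = 2 × 3^2
117 = 3^2 × 13
279 = 3^2 × 31
gcd(261, 18, 117, 279) = 3^2 = 9.

9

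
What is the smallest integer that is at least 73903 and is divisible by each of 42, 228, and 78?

The integer must be a common multiple of 42, 228, and 78, so a multiple of their LCM.
42 = 2 × 3 × 7
228 = 2^2 × 3 × 19
78 = 2 × 3 × 13
LCM(42, 228, 78) = 2^2 × 3 × 7 × 13 × 19 = 20748.
Smallest multiple of 20748 that is ≥ 73903: ⌈73903/20748⌉ × 20748 = 4 × 20748 = 82992.

82992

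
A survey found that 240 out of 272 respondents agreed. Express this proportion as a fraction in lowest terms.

15/17

240 = 2^4 × 3 × 5
272 = 2^4 × 17
gcd(240, 272) = 2^4 = 16.
Divide numerator and denominator by 16: 240/272 = 15/17.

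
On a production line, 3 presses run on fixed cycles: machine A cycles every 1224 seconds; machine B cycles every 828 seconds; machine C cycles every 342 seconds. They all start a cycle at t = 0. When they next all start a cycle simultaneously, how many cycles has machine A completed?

They are all back at their starting positions together after one LCM of the periods.
1224 = 2^3 × 3^2 × 17
828 = 2^2 × 3^2 × 23
342 = 2 × 3^2 × 19
LCM(1224, 828, 342) = 2^3 × 3^2 × 17 × 19 × 23 = 534888.
Cycles for period 1224: 534888 / 1224 = 437.

437 cycles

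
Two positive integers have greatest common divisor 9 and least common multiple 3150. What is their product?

For any two positive integers, gcd × lcm = product = 9 × 3150 = 28350.

28350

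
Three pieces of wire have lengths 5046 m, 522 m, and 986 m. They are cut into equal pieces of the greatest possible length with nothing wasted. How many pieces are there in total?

Piece length = gcd(5046, 522, 986).
5046 = 2 × 3 × 29^2
522 = 2 × 3^2 × 29
986 = 2 × 17 × 29
gcd(5046, 522, 986) = 2 × 29 = 58.
Total pieces = 5046/58 + 522/58 + 986/58 = 87 + 9 + 17 = 113.

113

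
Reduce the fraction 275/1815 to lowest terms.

5/33

275 = 5^2 × 11
1815 = 3 × 5 × 11^2
gcd(275, 1815) = 5 × 11 = 55.
Divide numerator and denominator by 55: 275/1815 = 5/33.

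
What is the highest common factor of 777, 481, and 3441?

37

777 = 3 × 7 × 37
481 = 13 × 37
3441 = 3 × 31 × 37
gcd(777, 481, 3441) = 37.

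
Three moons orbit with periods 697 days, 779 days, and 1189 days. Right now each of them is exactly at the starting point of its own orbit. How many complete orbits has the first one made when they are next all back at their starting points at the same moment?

All finish a whole number of cycles simultaneously at t = LCM of the periods.
697 = 17 × 41
779 = 19 × 41
1189 = 29 × 41
LCM(697, 779, 1189) = 17 × 19 × 29 × 41 = 384047.
Orbits for period 697: 384047 / 697 = 551.

551 orbits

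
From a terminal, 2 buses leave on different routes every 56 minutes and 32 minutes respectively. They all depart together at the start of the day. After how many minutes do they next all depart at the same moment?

224 minutes

We need the least common multiple of the intervals.
56 = 2^3 × 7
32 = 2^5
LCM(56, 32) = 2^5 × 7 = 224.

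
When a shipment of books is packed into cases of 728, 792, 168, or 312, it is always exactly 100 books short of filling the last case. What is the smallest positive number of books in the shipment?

Being 100 short of a full case of size k means N ≡ −100 (mod k), i.e. N + 100 is a multiple of each size.
728 = 2^3 × 7 × 13
792 = 2^3 × 3^2 × 11
168 = 2^3 × 3 × 7
312 = 2^3 × 3 × 13
LCM(728, 792, 168, 312) = 2^3 × 3^2 × 7 × 11 × 13 = 72072.
Smallest positive N is 72072 − 100 = 71972.

71972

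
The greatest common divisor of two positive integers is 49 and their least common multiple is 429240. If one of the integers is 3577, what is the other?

For two integers, gcd × lcm = product, so the other is (49 × 429240) / 3577 = 21032760 / 3577 = 5880.

5880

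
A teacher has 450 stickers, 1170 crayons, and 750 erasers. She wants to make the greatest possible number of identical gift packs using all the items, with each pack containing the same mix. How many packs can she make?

30 packs

The pack count must divide each quantity, so the greatest is gcd(450, 1170, 750).
450 = 2 × 3^2 × 5^2
1170 = 2 × 3^2 × 5 × 13
750 = 2 × 3 × 5^3
gcd(450, 1170, 750) = 2 × 3 × 5 = 30.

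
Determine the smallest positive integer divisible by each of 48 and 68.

48 = 2^4 × 3
68 = 2^2 × 17
LCM(48, 68) = 2^4 × 3 × 17 = 816.

816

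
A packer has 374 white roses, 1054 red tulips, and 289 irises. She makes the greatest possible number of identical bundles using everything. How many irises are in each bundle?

Number of bundles = gcd(374, 1054, 289).
374 = 2 × 11 × 17
1054 = 2 × 17 × 31
289 = 17^2
gcd(374, 1054, 289) = 17.
irises per bundle = 289 / 17 = 17.

17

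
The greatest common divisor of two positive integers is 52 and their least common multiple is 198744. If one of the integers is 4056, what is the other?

For two integers, gcd × lcm = product, so the other is (52 × 198744) / 4056 = 10334688 / 4056 = 2548.

2548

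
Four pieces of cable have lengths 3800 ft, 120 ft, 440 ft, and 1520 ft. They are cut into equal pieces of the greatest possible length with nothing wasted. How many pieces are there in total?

Piece length = gcd(3800, 120, 440, 1520).
3800 = 2^3 × 5^2 × 19
120 = 2^3 × 3 × 5
440 = 2^3 × 5 × 11
1520 = 2^4 × 5 × 19
gcd(3800, 120, 440, 1520) = 2^3 × 5 = 40.
Total pieces = 3800/40 + 120/40 + 440/40 + 1520/40 = 95 + 3 + 11 + 38 = 147.

147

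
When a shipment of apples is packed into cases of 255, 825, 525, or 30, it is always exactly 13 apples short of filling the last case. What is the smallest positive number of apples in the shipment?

Being 13 short of a full case of size k means N ≡ −13 (mod k), i.e. N + 13 is a multiple of each size.
255 = 3 × 5 × 17
825 = 3 × 5^2 × 11
525 = 3 × 5^2 × 7
30 = 2 × 3 × 5
LCM(255, 825, 525, 30) = 2 × 3 × 5^2 × 7 × 11 × 17 = 196350.
Smallest positive N is 196350 − 13 = 196337.

196337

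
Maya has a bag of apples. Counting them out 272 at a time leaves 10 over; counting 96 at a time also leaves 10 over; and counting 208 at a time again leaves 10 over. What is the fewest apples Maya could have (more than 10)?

N − 10 must be a common multiple of 272, 96, and 208.
272 = 2^4 × 17
96 = 2^5 × 3
208 = 2^4 × 13
LCM(272, 96, 208) = 2^5 × 3 × 13 × 17 = 21216.
Smallest N > 10 is LCM + 10 = 21216 + 10 = 21226.

21226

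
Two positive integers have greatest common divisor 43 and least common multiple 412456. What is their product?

For any two positive integers, gcd × lcm = product = 43 × 412456 = 17735608.

17735608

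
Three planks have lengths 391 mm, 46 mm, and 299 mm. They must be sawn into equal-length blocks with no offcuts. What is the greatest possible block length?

This is the greatest common divisor of 391, 46, and 299.
391 = 17 × 23
46 = 2 × 23
299 = 13 × 23
gcd(391, 46, 299) = 23.

23 mm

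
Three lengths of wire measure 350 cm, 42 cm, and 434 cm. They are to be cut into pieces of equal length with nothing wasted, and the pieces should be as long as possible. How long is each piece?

14 cm

The greatest length dividing all of 350, 42, and 434 is their gcd.
350 = 2 × 5^2 × 7
42 = 2 × 3 × 7
434 = 2 × 7 × 31
gcd(350, 42, 434) = 2 × 7 = 14.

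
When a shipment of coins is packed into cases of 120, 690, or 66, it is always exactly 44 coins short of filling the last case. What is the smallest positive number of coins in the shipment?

30316

Being 44 short of a full case of size k means N ≡ −44 (mod k), i.e. N + 44 is a multiple of each size.
120 = 2^3 × 3 × 5
690 = 2 × 3 × 5 × 23
66 = 2 × 3 × 11
LCM(120, 690, 66) = 2^3 × 3 × 5 × 11 × 23 = 30360.
Smallest positive N is 30360 − 44 = 30316.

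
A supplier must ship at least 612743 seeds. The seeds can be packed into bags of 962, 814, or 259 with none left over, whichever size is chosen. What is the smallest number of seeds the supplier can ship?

666666

The number of seeds must be a common multiple of 962, 814, and 259, so a multiple of their LCM.
962 = 2 × 13 × 37
814 = 2 × 11 × 37
259 = 7 × 37
LCM(962, 814, 259) = 2 × 7 × 11 × 13 × 37 = 74074.
Smallest multiple of 74074 that is ≥ 612743: ⌈612743/74074⌉ × 74074 = 9 × 74074 = 666666.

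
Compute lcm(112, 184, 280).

112 = 2^4 × 7
184 = 2^3 × 23
280 = 2^3 × 5 × 7
LCM(112, 184, 280) = 2^4 × 5 × 7 × 23 = 12880.

12880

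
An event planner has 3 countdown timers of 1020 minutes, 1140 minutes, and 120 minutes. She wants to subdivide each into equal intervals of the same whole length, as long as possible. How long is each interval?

The interval must divide each timer length; the longest such is the gcd.
1020 = 2^2 × 3 × 5 × 17
1140 = 2^2 × 3 × 5 × 19
120 = 2^3 × 3 × 5
gcd(1020, 1140, 120) = 2^2 × 3 × 5 = 60.

60 minutes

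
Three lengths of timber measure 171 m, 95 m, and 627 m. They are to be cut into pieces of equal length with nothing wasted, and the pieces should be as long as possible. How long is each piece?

19 m

The greatest length dividing all of 171, 95, and 627 is their gcd.
171 = 3^2 × 19
95 = 5 × 19
627 = 3 × 11 × 19
gcd(171, 95, 627) = 19.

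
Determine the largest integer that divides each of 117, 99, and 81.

117 = 3^2 × 13
99 = 3^2 × 11
81 = 3^4
gcd(117, 99, 81) = 3^2 = 9.

9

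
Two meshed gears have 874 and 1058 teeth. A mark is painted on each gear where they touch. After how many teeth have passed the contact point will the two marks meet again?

We need the least common multiple of the intervals.
874 = 2 × 19 × 23
1058 = 2 × 23^2
LCM(874, 1058) = 2 × 19 × 23^2 = 20102.

20102 teeth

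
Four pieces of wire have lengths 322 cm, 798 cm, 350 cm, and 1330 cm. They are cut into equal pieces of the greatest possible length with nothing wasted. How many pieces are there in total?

200

Piece length = gcd(322, 798, 350, 1330).
322 = 2 × 7 × 23
798 = 2 × 3 × 7 × 19
350 = 2 × 5^2 × 7
1330 = 2 × 5 × 7 × 19
gcd(322, 798, 350, 1330) = 2 × 7 = 14.
Total pieces = 322/14 + 798/14 + 350/14 + 1330/14 = 23 + 57 + 25 + 95 = 200.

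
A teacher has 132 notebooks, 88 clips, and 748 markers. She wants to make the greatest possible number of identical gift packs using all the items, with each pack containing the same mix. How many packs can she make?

The pack count must divide each quantity, so the greatest is gcd(132, 88, 748).
132 = 2^2 × 3 × 11
88 = 2^3 × 11
748 = 2^2 × 11 × 17
gcd(132, 88, 748) = 2^2 × 11 = 44.

44 packs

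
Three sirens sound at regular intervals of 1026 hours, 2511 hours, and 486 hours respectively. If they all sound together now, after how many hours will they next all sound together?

286254 hours

They coincide at every common multiple of the periods; the first is the LCM.
1026 = 2 × 3^3 × 19
2511 = 3^4 × 31
486 = 2 × 3^5
LCM(1026, 2511, 486) = 2 × 3^5 × 19 × 31 = 286254.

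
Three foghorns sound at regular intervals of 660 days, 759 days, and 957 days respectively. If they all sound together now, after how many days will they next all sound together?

440220 days

The first simultaneous occurrence is after LCM of the individual periods.
660 = 2^2 × 3 × 5 × 11
759 = 3 × 11 × 23
957 = 3 × 11 × 29
LCM(660, 759, 957) = 2^2 × 3 × 5 × 11 × 23 × 29 = 440220.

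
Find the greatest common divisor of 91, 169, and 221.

91 = 7 × 13
169 = 13^2
221 = 13 × 17
gcd(91, 169, 221) = 13.

13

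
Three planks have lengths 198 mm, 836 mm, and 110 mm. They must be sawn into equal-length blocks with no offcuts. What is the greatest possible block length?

This is the greatest common divisor of 198, 836, and 110.
198 = 2 × 3^2 × 11
836 = 2^2 × 11 × 19
110 = 2 × 5 × 11
gcd(198, 836, 110) = 2 × 11 = 22.

22 mm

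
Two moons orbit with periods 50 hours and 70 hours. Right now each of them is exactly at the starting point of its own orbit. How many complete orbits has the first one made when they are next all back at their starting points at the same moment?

The first common completion time is the LCM of the periods.
50 = 2 × 5^2
70 = 2 × 5 × 7
LCM(50, 70) = 2 × 5^2 × 7 = 350.
Orbits for period 50: 350 / 50 = 7.

7 orbits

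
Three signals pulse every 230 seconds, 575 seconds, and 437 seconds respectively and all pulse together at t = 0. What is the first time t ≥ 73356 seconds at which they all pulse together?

87400 seconds

Joint pulses occur at multiples of LCM(230, 575, 437).
230 = 2 × 5 × 23
575 = 5^2 × 23
437 = 19 × 23
LCM(230, 575, 437) = 2 × 5^2 × 19 × 23 = 21850.
Smallest multiple of 21850 that is ≥ 73356: ⌈73356/21850⌉ × 21850 = 4 × 21850 = 87400.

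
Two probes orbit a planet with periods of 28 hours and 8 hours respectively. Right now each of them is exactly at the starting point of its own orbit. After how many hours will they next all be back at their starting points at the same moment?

They coincide at every common multiple of the periods; the first is the LCM.
28 = 2^2 × 7
8 = 2^3
LCM(28, 8) = 2^3 × 7 = 56.

56 hours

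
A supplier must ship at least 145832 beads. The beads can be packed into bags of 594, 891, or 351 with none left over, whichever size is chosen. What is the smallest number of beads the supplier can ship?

162162

The number of beads must be a common multiple of 594, 891, and 351, so a multiple of their LCM.
594 = 2 × 3^3 × 11
891 = 3^4 × 11
351 = 3^3 × 13
LCM(594, 891, 351) = 2 × 3^4 × 11 × 13 = 23166.
Smallest multiple of 23166 that is ≥ 145832: ⌈145832/23166⌉ × 23166 = 7 × 23166 = 162162.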